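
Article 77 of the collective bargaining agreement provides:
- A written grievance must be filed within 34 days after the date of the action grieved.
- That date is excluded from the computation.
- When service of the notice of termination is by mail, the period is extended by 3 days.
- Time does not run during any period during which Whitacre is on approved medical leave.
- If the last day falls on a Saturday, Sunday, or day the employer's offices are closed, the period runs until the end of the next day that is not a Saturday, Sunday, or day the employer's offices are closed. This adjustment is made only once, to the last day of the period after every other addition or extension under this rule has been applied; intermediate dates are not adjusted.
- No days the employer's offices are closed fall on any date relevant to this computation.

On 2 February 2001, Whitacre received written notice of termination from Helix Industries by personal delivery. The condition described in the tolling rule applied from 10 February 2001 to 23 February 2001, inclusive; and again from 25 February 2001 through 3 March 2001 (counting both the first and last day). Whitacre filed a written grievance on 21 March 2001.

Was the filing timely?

34 days after 2 February 2001 is March 8, 2001.
Service was not by mail, so no mail extension applies.
From February 10, 2001 through February 23, 2001 inclusive is 14 days; tolling adds 14 days: March 8, 2001 + 14 days = March 22, 2001.
From February 25, 2001 through March 3, 2001 inclusive is 7 days; tolling adds 7 days: March 22, 2001 + 7 days = March 29, 2001.
March 29, 2001 is a Thursday and not a day the employer's offices are closed, so no extension applies.
The deadline is March 29, 2001; the filing on March 21, 2001 is on or before that date.

Yes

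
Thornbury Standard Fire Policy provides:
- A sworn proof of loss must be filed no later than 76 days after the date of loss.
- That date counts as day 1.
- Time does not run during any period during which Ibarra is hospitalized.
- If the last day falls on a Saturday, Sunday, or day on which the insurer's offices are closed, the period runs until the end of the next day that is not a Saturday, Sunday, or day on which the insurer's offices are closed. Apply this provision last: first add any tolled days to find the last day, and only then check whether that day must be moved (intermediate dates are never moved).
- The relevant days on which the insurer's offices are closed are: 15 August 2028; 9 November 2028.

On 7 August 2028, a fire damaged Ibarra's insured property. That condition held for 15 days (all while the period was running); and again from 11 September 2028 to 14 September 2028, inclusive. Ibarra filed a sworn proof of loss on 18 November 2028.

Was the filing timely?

No

Counting 7 August 2028 as day 1, day 76 is October 21, 2028.
Tolling adds 15 days: October 21, 2028 + 15 days = November 5, 2028.
From September 11, 2028 through September 14, 2028 inclusive is 4 days; tolling adds 4 days: November 5, 2028 + 4 days = November 9, 2028.
November 9, 2028 is a listed holiday. The next qualifying day is November 10, 2028.
The deadline is November 10, 2028; the filing on November 18, 2028 is after that date.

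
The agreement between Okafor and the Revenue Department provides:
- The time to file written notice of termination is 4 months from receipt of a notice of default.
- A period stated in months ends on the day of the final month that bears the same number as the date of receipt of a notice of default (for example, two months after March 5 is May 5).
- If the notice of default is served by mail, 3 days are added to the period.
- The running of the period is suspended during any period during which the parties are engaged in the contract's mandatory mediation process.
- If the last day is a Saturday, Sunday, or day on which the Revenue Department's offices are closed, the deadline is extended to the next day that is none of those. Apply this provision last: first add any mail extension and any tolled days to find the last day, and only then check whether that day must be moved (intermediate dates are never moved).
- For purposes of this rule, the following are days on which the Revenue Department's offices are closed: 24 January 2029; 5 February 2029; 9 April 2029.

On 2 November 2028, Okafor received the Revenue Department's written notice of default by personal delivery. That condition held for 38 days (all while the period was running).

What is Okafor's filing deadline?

April 10, 2029

4 months after 2 November 2028 is March 2, 2029.
Service was not by mail, so no mail extension applies.
Tolling adds 38 days: March 2, 2029 + 38 days = April 9, 2029.
April 9, 2029 is a listed holiday. The next qualifying day is April 10, 2029.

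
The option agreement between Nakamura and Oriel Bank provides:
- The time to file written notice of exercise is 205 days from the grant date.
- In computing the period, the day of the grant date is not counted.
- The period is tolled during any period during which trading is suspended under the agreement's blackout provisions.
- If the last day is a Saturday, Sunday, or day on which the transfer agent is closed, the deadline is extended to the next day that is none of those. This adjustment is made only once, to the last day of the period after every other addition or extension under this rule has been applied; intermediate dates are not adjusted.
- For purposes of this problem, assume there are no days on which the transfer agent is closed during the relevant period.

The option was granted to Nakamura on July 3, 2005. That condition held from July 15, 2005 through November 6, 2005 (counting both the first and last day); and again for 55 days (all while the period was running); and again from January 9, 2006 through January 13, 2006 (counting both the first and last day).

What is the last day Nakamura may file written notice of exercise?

205 days after July 3, 2005 is January 24, 2006.
From July 15, 2005 through November 6, 2005 inclusive is 115 days; tolling adds 115 days: January 24, 2006 + 115 days = May 19, 2006.
Tolling adds 55 days: May 19, 2006 + 55 days = July 13, 2006.
From January 9, 2006 through January 13, 2006 inclusive is 5 days; tolling adds 5 days: July 13, 2006 + 5 days = July 18, 2006.
July 18, 2006 is a Tuesday and not a day on which the transfer agent is closed, so no extension applies.

July 18, 2006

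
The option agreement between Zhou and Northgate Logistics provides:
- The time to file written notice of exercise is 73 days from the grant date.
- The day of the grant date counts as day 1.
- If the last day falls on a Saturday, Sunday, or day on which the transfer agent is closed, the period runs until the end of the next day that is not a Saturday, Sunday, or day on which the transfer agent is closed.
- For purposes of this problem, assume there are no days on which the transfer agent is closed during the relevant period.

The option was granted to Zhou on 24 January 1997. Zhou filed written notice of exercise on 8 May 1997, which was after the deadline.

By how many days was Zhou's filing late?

Counting 24 January 1997 as day 1, day 73 is April 6, 1997.
April 6, 1997 is Sunday. The next qualifying day is April 7, 1997.
The deadline is April 7, 1997; from April 7, 1997 to May 8, 1997 is 31 days.

31 days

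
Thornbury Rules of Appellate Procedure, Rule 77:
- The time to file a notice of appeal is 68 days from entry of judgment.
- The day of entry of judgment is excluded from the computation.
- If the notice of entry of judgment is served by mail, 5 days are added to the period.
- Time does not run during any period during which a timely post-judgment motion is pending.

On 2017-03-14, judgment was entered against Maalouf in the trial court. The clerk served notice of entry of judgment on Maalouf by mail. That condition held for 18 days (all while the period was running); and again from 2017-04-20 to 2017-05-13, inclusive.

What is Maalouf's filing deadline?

68 days after 2017-03-14 is May 21, 2017.
Service was by mail, adding 5 days: May 21, 2017 + 5 days = May 26, 2017.
Tolling adds 18 days: May 26, 2017 + 18 days = June 13, 2017.
From April 20, 2017 through May 13, 2017 inclusive is 24 days; tolling adds 24 days: June 13, 2017 + 24 days = July 7, 2017.

July 7, 2017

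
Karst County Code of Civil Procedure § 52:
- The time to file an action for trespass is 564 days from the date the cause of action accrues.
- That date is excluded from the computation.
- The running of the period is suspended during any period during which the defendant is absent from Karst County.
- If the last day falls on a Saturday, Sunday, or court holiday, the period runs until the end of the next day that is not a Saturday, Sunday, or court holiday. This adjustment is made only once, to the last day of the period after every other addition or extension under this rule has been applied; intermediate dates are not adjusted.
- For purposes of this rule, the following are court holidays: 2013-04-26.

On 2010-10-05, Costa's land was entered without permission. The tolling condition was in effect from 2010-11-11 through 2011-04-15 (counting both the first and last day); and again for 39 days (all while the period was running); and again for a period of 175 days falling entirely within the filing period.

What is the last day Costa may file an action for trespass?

564 days after 2010-10-05 is April 21, 2012.
From November 11, 2010 through April 15, 2011 inclusive is 156 days; tolling adds 156 days: April 21, 2012 + 156 days = September 24, 2012.
Tolling adds 39 days: September 24, 2012 + 39 days = November 2, 2012.
Tolling adds 175 days: November 2, 2012 + 175 days = April 26, 2013.
April 26, 2013 is a listed holiday; April 27, 2013 is Saturday; April 28, 2013 is Sunday. The next qualifying day is April 29, 2013.

April 29, 2013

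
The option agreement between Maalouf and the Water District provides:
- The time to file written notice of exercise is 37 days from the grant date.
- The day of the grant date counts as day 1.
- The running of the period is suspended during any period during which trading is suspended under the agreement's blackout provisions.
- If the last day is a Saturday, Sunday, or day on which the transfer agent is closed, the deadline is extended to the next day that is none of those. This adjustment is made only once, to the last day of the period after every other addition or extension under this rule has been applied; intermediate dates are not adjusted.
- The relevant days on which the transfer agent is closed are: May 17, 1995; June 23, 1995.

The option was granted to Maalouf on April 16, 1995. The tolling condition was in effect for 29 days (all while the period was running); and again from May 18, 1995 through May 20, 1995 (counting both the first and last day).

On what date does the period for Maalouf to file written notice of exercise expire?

June 26, 1995

Counting April 16, 1995 as day 1, day 37 is May 22, 1995.
Tolling adds 29 days: May 22, 1995 + 29 days = June 20, 1995.
From May 18, 1995 through May 20, 1995 inclusive is 3 days; tolling adds 3 days: June 20, 1995 + 3 days = June 23, 1995.
June 23, 1995 is a listed holiday; June 24, 1995 is Saturday; June 25, 1995 is Sunday. The next qualifying day is June 26, 1995.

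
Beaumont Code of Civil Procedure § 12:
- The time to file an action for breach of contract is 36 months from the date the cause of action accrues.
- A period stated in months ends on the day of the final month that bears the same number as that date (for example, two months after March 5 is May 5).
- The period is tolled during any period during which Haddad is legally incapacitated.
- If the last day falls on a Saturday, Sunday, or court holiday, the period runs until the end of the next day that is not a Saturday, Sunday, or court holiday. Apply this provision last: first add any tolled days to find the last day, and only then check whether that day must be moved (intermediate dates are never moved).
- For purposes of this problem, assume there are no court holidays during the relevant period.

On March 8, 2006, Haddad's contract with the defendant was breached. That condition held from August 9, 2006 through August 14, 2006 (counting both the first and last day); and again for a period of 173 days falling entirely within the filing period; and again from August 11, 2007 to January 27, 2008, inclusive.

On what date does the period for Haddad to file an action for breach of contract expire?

February 22, 2010

36 months after March 8, 2006 is March 8, 2009.
From August 9, 2006 through August 14, 2006 inclusive is 6 days; tolling adds 6 days: March 8, 2009 + 6 days = March 14, 2009.
Tolling adds 173 days: March 14, 2009 + 173 days = September 3, 2009.
From August 11, 2007 through January 27, 2008 inclusive is 170 days; tolling adds 170 days: September 3, 2009 + 170 days = February 20, 2010.
February 20, 2010 is Saturday; February 21, 2010 is Sunday. The next qualifying day is February 22, 2010.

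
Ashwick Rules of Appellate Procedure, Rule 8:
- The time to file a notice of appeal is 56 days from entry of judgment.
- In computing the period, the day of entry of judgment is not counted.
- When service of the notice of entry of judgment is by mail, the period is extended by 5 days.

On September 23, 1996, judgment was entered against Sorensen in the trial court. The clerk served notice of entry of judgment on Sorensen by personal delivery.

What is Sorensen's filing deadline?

November 18, 1996

56 days after September 23, 1996 is November 18, 1996.
Service was not by mail, so no mail extension applies.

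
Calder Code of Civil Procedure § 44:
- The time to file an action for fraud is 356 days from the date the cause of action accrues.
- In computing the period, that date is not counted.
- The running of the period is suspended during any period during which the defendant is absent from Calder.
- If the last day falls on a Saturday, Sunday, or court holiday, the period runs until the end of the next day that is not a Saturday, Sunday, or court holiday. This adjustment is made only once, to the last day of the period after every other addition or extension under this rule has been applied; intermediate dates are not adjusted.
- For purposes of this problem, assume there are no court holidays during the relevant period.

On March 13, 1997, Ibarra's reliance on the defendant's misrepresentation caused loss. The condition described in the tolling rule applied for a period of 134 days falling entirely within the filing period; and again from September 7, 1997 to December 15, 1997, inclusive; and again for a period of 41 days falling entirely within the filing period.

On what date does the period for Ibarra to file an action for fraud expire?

356 days after March 13, 1997 is March 4, 1998.
Tolling adds 134 days: March 4, 1998 + 134 days = July 16, 1998.
From September 7, 1997 through December 15, 1997 inclusive is 100 days; tolling adds 100 days: July 16, 1998 + 100 days = October 24, 1998.
Tolling adds 41 days: October 24, 1998 + 41 days = December 4, 1998.
December 4, 1998 is a Friday and not a court holiday, so no extension applies.

December 4, 1998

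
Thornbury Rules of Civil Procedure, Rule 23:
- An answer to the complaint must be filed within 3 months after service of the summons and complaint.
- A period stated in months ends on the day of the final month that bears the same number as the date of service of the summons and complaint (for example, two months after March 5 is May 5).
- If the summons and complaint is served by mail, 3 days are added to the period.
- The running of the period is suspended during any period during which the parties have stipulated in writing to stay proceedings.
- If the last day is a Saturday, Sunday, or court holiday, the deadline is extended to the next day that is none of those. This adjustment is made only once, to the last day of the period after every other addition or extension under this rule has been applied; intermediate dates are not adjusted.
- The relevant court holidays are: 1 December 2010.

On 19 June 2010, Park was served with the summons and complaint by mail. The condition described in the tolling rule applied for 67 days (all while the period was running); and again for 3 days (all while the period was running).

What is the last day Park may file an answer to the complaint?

3 months after 19 June 2010 is September 19, 2010.
Service was by mail, adding 3 days: September 19, 2010 + 3 days = September 22, 2010.
Tolling adds 67 days: September 22, 2010 + 67 days = November 28, 2010.
Tolling adds 3 days: November 28, 2010 + 3 days = December 1, 2010.
December 1, 2010 is a listed holiday. The next qualifying day is December 2, 2010.

December 2, 2010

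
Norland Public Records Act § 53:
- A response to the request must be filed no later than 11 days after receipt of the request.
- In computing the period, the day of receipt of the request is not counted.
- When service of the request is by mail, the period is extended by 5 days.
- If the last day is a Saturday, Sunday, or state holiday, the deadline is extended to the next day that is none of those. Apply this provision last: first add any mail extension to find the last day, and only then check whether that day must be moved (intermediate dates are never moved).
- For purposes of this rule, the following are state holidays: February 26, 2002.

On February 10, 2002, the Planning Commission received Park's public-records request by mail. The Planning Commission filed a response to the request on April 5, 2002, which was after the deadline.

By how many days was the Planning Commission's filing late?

37 days

11 days after February 10, 2002 is February 21, 2002.
Service was by mail, adding 5 days: February 21, 2002 + 5 days = February 26, 2002.
February 26, 2002 is a listed holiday. The next qualifying day is February 27, 2002.
The deadline is February 27, 2002; from February 27, 2002 to April 5, 2002 is 37 days.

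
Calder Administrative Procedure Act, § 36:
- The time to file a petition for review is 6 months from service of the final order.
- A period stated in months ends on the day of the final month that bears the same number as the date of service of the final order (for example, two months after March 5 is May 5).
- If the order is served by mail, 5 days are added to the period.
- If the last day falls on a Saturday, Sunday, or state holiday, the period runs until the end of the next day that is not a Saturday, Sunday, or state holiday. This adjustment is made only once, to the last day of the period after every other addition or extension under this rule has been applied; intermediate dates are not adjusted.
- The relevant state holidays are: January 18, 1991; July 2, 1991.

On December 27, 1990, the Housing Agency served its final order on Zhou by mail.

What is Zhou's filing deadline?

July 3, 1991

6 months after December 27, 1990 is June 27, 1991.
Service was by mail, adding 5 days: June 27, 1991 + 5 days = July 2, 1991.
July 2, 1991 is a listed holiday. The next qualifying day is July 3, 1991.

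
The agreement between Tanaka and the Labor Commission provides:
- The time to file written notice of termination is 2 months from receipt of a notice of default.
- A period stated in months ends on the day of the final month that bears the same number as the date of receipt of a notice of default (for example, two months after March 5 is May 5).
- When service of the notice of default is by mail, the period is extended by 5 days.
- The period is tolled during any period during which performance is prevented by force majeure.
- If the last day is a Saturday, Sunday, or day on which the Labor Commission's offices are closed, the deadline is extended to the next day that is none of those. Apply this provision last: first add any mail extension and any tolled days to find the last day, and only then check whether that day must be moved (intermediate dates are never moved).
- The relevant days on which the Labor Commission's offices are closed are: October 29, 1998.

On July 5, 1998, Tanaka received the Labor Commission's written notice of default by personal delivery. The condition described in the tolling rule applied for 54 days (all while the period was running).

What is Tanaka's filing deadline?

2 months after July 5, 1998 is September 5, 1998.
Service was not by mail, so no mail extension applies.
Tolling adds 54 days: September 5, 1998 + 54 days = October 29, 1998.
October 29, 1998 is a listed holiday. The next qualifying day is October 30, 1998.

October 30, 1998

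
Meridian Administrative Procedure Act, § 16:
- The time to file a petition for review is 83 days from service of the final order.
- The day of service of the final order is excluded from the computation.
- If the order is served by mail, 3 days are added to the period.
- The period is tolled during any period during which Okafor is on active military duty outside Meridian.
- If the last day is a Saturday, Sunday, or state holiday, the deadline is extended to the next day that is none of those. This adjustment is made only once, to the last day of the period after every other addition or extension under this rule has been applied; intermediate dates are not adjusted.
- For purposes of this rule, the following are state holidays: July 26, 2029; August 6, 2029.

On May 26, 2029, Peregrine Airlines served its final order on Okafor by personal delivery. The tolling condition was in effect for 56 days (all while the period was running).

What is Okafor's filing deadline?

October 12, 2029

83 days after May 26, 2029 is August 17, 2029.
Service was not by mail, so no mail extension applies.
Tolling adds 56 days: August 17, 2029 + 56 days = October 12, 2029.
October 12, 2029 is a Friday and not a state holiday, so no extension applies.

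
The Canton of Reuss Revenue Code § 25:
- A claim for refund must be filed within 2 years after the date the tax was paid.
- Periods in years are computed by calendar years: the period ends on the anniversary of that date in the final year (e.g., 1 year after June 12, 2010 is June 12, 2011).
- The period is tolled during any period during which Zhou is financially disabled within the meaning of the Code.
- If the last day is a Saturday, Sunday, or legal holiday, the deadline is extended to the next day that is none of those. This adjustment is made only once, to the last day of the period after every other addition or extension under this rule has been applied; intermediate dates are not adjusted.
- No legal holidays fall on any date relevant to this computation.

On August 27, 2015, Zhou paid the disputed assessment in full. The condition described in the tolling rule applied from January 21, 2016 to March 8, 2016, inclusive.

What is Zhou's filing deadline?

2 years after August 27, 2015 is August 27, 2017.
From January 21, 2016 through March 8, 2016 inclusive is 48 days; tolling adds 48 days: August 27, 2017 + 48 days = October 14, 2017.
October 14, 2017 is Saturday; October 15, 2017 is Sunday. The next qualifying day is October 16, 2017.

October 16, 2017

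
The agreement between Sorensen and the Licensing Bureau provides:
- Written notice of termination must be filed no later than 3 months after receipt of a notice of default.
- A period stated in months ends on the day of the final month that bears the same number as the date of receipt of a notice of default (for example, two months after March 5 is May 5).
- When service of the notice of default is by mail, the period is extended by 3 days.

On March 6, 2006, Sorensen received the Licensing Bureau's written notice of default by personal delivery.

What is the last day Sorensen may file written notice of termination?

3 months after March 6, 2006 is June 6, 2006.
Service was not by mail, so no mail extension applies.

June 6, 2006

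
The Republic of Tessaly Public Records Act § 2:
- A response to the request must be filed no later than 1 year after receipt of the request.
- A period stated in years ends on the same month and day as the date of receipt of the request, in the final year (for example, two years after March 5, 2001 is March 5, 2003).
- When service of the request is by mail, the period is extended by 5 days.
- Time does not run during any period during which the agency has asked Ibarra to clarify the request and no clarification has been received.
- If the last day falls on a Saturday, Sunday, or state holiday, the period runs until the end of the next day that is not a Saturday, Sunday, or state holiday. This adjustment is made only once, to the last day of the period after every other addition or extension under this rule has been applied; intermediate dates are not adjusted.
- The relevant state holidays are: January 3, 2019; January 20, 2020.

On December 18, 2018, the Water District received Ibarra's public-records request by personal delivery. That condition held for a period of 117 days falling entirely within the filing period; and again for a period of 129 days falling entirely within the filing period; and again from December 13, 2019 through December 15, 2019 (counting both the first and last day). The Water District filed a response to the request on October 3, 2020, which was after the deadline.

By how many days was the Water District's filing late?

1 year after December 18, 2018 is December 18, 2019.
Service was not by mail, so no mail extension applies.
Tolling adds 117 days: December 18, 2019 + 117 days = April 13, 2020.
Tolling adds 129 days: April 13, 2020 + 129 days = August 20, 2020.
From December 13, 2019 through December 15, 2019 inclusive is 3 days; tolling adds 3 days: August 20, 2020 + 3 days = August 23, 2020.
August 23, 2020 is Sunday. The next qualifying day is August 24, 2020.
The deadline is August 24, 2020; from August 24, 2020 to October 3, 2020 is 40 days.

40 days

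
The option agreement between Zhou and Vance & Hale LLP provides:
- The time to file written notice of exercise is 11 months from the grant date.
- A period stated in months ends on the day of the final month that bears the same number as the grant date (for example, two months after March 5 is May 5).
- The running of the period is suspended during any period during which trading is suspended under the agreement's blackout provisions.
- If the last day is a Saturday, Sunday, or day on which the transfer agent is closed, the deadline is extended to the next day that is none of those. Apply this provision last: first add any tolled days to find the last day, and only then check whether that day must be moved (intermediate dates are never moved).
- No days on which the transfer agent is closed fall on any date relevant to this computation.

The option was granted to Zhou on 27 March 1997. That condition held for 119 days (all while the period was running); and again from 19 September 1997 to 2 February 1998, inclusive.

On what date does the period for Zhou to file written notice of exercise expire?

November 10, 1998

11 months after 27 March 1997 is February 27, 1998.
Tolling adds 119 days: February 27, 1998 + 119 days = June 26, 1998.
From September 19, 1997 through February 2, 1998 inclusive is 137 days; tolling adds 137 days: June 26, 1998 + 137 days = November 10, 1998.
November 10, 1998 is a Tuesday and not a day on which the transfer agent is closed, so no extension applies.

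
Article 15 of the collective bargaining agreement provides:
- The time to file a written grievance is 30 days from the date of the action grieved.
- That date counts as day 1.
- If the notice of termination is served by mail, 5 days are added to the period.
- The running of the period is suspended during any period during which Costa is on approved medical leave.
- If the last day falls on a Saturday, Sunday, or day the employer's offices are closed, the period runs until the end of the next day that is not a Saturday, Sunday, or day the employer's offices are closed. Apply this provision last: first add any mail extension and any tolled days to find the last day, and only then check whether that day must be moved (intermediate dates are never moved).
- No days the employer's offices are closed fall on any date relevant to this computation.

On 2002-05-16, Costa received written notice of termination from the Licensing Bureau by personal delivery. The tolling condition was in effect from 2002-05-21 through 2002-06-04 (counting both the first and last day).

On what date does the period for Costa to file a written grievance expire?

Counting 2002-05-16 as day 1, day 30 is June 14, 2002.
Service was not by mail, so no mail extension applies.
From May 21, 2002 through June 4, 2002 inclusive is 15 days; tolling adds 15 days: June 14, 2002 + 15 days = June 29, 2002.
June 29, 2002 is Saturday; June 30, 2002 is Sunday. The next qualifying day is July 1, 2002.

July 1, 2002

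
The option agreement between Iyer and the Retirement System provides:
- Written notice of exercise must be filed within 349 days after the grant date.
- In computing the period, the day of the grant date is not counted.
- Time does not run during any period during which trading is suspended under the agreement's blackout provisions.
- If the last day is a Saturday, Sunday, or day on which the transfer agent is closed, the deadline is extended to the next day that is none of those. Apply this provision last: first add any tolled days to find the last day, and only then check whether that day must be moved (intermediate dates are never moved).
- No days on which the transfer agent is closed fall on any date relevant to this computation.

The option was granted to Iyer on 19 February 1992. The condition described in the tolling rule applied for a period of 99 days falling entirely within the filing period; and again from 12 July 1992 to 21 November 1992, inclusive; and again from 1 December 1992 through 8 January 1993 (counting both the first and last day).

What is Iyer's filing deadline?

November 1, 1993

349 days after 19 February 1992 is February 2, 1993.
Tolling adds 99 days: February 2, 1993 + 99 days = May 12, 1993.
From July 12, 1992 through November 21, 1992 inclusive is 133 days; tolling adds 133 days: May 12, 1993 + 133 days = September 22, 1993.
From December 1, 1992 through January 8, 1993 inclusive is 39 days; tolling adds 39 days: September 22, 1993 + 39 days = October 31, 1993.
October 31, 1993 is Sunday. The next qualifying day is November 1, 1993.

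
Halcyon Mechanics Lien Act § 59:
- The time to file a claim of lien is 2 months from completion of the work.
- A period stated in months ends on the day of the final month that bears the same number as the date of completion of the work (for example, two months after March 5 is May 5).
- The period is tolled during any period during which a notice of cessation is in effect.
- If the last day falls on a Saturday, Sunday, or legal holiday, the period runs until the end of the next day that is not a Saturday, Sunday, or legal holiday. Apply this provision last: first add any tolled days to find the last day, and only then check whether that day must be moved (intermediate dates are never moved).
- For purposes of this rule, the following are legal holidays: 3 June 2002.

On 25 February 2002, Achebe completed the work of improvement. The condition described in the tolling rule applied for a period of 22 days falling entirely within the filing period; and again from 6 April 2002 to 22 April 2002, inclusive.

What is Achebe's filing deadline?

June 4, 2002

2 months after 25 February 2002 is April 25, 2002.
Tolling adds 22 days: April 25, 2002 + 22 days = May 17, 2002.
From April 6, 2002 through April 22, 2002 inclusive is 17 days; tolling adds 17 days: May 17, 2002 + 17 days = June 3, 2002.
June 3, 2002 is a listed holiday. The next qualifying day is June 4, 2002.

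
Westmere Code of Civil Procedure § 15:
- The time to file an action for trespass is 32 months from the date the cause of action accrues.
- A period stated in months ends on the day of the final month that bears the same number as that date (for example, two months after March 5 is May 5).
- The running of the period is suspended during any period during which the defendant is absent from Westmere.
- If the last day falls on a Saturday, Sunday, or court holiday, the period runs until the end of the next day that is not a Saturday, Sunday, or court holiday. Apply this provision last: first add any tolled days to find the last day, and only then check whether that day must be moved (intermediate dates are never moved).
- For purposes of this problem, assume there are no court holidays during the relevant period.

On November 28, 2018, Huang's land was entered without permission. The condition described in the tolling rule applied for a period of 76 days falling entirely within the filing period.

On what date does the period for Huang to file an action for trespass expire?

32 months after November 28, 2018 is July 28, 2021.
Tolling adds 76 days: July 28, 2021 + 76 days = October 12, 2021.
October 12, 2021 is a Tuesday and not a court holiday, so no extension applies.

October 12, 2021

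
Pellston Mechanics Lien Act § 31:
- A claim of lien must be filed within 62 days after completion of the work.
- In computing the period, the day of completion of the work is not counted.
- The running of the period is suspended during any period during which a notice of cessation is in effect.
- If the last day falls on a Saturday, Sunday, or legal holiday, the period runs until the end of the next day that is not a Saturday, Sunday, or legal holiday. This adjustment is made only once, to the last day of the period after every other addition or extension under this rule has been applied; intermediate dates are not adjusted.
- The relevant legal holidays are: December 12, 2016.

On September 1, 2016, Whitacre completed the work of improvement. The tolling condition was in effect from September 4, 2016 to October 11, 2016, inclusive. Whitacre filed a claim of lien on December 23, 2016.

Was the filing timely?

No

62 days after September 1, 2016 is November 2, 2016.
From September 4, 2016 through October 11, 2016 inclusive is 38 days; tolling adds 38 days: November 2, 2016 + 38 days = December 10, 2016.
December 10, 2016 is Saturday; December 11, 2016 is Sunday; December 12, 2016 is a listed holiday. The next qualifying day is December 13, 2016.
The deadline is December 13, 2016; the filing on December 23, 2016 is after that date.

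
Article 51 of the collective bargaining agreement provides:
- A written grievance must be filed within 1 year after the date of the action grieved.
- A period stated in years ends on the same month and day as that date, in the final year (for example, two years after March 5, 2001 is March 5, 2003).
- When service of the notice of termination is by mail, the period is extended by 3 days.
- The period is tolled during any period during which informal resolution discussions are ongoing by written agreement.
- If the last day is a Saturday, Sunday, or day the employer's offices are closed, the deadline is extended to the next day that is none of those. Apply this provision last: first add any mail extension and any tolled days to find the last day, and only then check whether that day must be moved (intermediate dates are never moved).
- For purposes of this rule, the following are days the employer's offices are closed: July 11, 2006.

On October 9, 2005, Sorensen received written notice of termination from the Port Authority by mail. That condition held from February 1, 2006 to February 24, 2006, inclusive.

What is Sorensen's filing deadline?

November 6, 2006

1 year after October 9, 2005 is October 9, 2006.
Service was by mail, adding 3 days: October 9, 2006 + 3 days = October 12, 2006.
From February 1, 2006 through February 24, 2006 inclusive is 24 days; tolling adds 24 days: October 12, 2006 + 24 days = November 5, 2006.
November 5, 2006 is Sunday. The next qualifying day is November 6, 2006.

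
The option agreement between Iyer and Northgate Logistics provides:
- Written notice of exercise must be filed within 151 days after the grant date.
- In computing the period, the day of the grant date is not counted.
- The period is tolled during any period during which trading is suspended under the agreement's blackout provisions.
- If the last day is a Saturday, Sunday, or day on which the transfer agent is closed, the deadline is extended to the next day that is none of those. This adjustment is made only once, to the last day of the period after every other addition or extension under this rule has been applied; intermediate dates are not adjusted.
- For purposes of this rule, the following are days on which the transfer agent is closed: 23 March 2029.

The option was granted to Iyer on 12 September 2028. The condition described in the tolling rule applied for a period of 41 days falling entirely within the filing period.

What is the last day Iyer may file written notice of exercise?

March 26, 2029

151 days after 12 September 2028 is February 10, 2029.
Tolling adds 41 days: February 10, 2029 + 41 days = March 23, 2029.
March 23, 2029 is a listed holiday; March 24, 2029 is Saturday; March 25, 2029 is Sunday. The next qualifying day is March 26, 2029.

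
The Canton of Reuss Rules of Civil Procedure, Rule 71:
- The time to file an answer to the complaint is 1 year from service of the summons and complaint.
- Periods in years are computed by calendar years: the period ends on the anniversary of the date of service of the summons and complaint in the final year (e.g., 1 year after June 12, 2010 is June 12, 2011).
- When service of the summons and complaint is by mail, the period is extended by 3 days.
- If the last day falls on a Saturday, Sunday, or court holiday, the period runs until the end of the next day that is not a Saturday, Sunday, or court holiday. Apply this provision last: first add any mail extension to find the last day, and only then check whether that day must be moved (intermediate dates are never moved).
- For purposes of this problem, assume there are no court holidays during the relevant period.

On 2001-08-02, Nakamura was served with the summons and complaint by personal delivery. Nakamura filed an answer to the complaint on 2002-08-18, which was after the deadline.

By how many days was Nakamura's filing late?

1 year after 2001-08-02 is August 2, 2002.
Service was not by mail, so no mail extension applies.
August 2, 2002 is a Friday and not a court holiday, so no extension applies.
The deadline is August 2, 2002; from August 2, 2002 to August 18, 2002 is 16 days.

16 days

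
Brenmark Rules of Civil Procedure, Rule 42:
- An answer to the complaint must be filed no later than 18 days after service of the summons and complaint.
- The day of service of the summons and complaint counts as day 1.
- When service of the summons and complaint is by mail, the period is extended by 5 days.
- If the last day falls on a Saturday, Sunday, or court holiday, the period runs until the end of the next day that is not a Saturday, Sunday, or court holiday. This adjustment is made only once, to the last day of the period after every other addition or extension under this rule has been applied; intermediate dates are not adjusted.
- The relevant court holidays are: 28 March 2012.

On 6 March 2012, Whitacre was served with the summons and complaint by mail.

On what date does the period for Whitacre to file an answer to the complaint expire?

March 29, 2012

Counting 6 March 2012 as day 1, day 18 is March 23, 2012.
Service was by mail, adding 5 days: March 23, 2012 + 5 days = March 28, 2012.
March 28, 2012 is a listed holiday. The next qualifying day is March 29, 2012.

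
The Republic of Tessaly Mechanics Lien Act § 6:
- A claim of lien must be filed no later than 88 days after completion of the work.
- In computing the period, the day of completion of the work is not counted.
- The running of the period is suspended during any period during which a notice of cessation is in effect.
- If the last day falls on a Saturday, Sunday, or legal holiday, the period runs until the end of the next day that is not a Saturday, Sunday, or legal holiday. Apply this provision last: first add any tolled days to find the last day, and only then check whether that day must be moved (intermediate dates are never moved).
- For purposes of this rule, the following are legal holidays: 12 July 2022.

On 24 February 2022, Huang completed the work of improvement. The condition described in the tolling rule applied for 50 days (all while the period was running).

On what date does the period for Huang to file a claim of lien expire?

July 13, 2022

88 days after 24 February 2022 is May 23, 2022.
Tolling adds 50 days: May 23, 2022 + 50 days = July 12, 2022.
July 12, 2022 is a listed holiday. The next qualifying day is July 13, 2022.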